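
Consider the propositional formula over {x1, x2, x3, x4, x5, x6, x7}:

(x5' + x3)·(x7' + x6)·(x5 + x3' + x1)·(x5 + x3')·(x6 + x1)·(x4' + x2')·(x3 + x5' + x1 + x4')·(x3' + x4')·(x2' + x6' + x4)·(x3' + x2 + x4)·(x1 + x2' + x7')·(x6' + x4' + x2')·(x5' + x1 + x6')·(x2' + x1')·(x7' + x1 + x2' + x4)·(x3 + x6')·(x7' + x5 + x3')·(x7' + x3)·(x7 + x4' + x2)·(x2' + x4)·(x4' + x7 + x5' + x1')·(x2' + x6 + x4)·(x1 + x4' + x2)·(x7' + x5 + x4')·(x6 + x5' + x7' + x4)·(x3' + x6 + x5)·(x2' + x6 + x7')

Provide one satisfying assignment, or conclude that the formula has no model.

x1 ↦ 1,  x2 ↦ 0,  x3 ↦ 0,  x4 ↦ 0,  x5 ↦ 0,  x6 ↦ 0,  x7 ↦ 0

Suppose x5 = 0.
From the singleton clause (x3'), x3 = 0.
From the singleton clause (x6'), x6 = 0.
From the singleton clause (x7'), x7 = 0.
From the singleton clause (x1), x1 = 1.
From the singleton clause (x2'), x2 = 0.
From the singleton clause (x4'), x4 = 0.
Every clause now holds.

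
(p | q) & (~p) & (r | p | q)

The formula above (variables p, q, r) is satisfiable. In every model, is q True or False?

Suppose q = 0.
Unit clause (p) forces p = 1.
But (~p) is also a unit clause — contradiction.
So every satisfying assignment has q = True.

True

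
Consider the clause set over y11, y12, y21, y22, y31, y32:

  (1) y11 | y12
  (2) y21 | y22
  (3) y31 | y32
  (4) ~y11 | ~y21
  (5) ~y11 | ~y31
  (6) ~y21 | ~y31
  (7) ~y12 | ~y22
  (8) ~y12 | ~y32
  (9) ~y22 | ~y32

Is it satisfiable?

No, unsatisfiable

Suppose y11 = 1.
(~y21) alone gives y21 = 0.
(y22) alone gives y22 = 1.
(~y31) alone gives y31 = 0.
(y32) alone gives y32 = 1.
That conflicts with the unit clause (~y32).
So y11 must be the other value — set y11 = 0.
(y12) alone gives y12 = 1.
(~y22) alone gives y22 = 0.
(y21) alone gives y21 = 1.
(~y31) alone gives y31 = 0.
(y32) alone gives y32 = 1.
That conflicts with the unit clause (~y32).
Neither y11 = 1 nor y11 = 0 works.
No assignment satisfies every clause.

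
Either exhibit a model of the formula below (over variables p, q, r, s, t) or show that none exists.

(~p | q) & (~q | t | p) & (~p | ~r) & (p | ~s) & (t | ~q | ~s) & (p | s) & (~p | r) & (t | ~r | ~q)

Branch on p: set p = 0.
The clause (~s) is unit, so s = 0.
Now (s) is unsatisfied and unit — conflict.
Undo p and try p = 1.
The clause (q) is unit, so q = 1.
The clause (~r) is unit, so r = 0.
Now (r) is unsatisfied and unit — conflict.
Neither p = 1 nor p = 0 works.

UNSATISFIABLE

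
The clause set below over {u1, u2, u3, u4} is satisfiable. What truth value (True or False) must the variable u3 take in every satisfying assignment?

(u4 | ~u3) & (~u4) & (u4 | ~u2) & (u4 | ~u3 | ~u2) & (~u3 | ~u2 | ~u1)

Suppose u3 = 1.
(u4) alone gives u4 = 1.
But (~u4) is also a unit clause — contradiction.
So every satisfying assignment has u3 = False.

False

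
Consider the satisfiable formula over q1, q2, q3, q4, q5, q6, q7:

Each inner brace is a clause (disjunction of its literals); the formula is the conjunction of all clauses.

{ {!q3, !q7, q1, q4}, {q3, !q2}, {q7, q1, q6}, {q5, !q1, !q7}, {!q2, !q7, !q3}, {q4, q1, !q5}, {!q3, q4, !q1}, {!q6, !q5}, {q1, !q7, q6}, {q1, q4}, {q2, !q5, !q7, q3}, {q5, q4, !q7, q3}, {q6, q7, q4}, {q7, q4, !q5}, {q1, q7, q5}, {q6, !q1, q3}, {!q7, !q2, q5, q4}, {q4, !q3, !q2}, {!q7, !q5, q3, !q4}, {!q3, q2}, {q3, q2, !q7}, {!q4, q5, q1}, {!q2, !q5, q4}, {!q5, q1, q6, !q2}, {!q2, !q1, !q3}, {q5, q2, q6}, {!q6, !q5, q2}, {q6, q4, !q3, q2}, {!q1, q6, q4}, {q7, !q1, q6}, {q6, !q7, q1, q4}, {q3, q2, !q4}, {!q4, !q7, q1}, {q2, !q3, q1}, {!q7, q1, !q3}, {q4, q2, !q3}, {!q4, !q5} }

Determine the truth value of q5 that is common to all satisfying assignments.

False

Suppose q5 = true.
(!q6) alone gives q6 = false.
(!q4) alone gives q4 = false.
(q1) alone gives q1 = true.
That conflicts with the unit clause (!q1).
So every satisfying assignment has q5 = False.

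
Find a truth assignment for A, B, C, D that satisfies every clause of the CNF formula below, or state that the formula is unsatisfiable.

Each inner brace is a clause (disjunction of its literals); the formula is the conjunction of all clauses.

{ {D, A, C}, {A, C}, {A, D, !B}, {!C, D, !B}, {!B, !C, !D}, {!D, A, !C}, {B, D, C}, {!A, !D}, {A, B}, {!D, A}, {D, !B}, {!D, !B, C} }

Branch on A: set A = true.
The clause (!D) is unit, so D = false.
The clause (!B) is unit, so B = false.
The clause (C) is unit, so C = true.
Every clause now holds.

A: true; B: false; C: true; D: false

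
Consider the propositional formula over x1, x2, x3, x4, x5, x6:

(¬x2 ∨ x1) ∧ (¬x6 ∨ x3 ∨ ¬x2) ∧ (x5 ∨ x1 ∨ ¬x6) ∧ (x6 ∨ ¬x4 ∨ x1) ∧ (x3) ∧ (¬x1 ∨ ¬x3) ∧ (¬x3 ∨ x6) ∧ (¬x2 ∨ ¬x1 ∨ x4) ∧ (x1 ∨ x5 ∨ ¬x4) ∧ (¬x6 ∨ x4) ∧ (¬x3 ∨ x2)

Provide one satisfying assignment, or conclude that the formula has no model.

(x3) alone gives x3 = True.
(¬x1) alone gives x1 = False.
(¬x2) alone gives x2 = False.
Now (x2) is unsatisfied and unit — conflict.

UNSATISFIABLE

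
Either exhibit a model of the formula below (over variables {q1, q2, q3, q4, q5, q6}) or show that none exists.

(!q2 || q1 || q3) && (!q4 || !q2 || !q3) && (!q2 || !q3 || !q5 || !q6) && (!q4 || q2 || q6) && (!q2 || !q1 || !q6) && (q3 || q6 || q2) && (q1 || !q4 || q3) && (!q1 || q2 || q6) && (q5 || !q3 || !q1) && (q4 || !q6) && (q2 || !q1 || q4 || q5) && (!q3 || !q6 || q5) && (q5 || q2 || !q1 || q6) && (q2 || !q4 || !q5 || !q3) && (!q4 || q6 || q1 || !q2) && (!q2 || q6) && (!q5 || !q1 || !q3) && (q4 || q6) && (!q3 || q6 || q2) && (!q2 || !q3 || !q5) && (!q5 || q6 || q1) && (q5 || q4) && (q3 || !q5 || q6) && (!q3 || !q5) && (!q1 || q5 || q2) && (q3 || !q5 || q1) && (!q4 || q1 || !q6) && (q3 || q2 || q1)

Branch on q4: set q4 = true.
Branch on q2: set q2 = false.
The clause (q6) is unit, so q6 = true.
The clause (q1) is unit, so q1 = true.
The clause (q5) is unit, so q5 = true.
The clause (!q3) is unit, so q3 = false.
All clauses are satisfied.

q1=true,  q2=false,  q3=false,  q4=true,  q5=true,  q6=true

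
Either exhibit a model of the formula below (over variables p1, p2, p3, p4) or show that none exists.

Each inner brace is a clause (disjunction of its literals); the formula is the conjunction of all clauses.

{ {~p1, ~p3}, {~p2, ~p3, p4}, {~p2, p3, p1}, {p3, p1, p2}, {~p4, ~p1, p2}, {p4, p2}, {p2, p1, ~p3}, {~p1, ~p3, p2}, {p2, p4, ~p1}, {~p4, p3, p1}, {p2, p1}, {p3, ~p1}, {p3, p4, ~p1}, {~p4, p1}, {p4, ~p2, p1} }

Branch on p1: set p1 = 0.
The clause (p2) is unit, so p2 = 1.
The clause (p3) is unit, so p3 = 1.
The clause (p4) is unit, so p4 = 1.
That conflicts with the unit clause (~p4).
So p1 must be the other value — set p1 = 1.
The clause (~p3) is unit, so p3 = 0.
That conflicts with the unit clause (p3).
Both values of p1 lead to a conflict.

UNSATISFIABLE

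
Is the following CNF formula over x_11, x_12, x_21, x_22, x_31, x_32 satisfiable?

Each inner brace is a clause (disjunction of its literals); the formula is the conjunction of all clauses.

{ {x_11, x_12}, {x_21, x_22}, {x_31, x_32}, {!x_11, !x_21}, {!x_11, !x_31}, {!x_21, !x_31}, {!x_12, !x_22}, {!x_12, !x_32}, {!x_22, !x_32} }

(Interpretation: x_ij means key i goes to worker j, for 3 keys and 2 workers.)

Case x_11 = true:
From the singleton clause (!x_21), x_21 = false.
From the singleton clause (x_22), x_22 = true.
From the singleton clause (!x_31), x_31 = false.
From the singleton clause (x_32), x_32 = true.
Now (!x_32) is unsatisfied and unit — conflict.
Backtrack on x_11: now try x_11 = false.
From the singleton clause (x_12), x_12 = true.
From the singleton clause (!x_22), x_22 = false.
From the singleton clause (x_21), x_21 = true.
From the singleton clause (!x_31), x_31 = false.
From the singleton clause (x_32), x_32 = true.
Now (!x_32) is unsatisfied and unit — conflict.
Neither x_11 = true nor x_11 = false works.
No assignment satisfies every clause.

No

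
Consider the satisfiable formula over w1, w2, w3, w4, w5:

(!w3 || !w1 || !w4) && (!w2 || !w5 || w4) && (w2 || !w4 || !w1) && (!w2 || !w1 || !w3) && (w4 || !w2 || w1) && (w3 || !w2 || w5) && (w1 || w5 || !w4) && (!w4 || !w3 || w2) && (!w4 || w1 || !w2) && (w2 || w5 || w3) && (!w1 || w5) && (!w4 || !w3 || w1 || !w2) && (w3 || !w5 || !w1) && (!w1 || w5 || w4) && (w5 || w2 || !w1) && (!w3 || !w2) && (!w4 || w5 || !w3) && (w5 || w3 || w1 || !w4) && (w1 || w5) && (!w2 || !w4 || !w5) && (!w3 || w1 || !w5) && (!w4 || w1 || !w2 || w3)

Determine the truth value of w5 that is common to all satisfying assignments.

True

Suppose w5 = false.
(!w1) alone gives w1 = false.
That conflicts with the unit clause (w1).
So every satisfying assignment has w5 = True.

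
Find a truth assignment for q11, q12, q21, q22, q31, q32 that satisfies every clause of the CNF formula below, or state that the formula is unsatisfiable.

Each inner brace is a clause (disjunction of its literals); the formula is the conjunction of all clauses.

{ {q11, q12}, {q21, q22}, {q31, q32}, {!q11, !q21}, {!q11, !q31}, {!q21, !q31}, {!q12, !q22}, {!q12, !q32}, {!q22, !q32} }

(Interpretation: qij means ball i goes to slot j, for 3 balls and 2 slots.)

Try q11 = true.
Unit clause (!q21) forces q21 = false.
Unit clause (q22) forces q22 = true.
Unit clause (!q31) forces q31 = false.
Unit clause (q32) forces q32 = true.
Now (!q32) is unsatisfied and unit — conflict.
So q11 must be the other value — set q11 = false.
Unit clause (q12) forces q12 = true.
Unit clause (!q22) forces q22 = false.
Unit clause (q21) forces q21 = true.
Unit clause (!q31) forces q31 = false.
Unit clause (q32) forces q32 = true.
Now (!q32) is unsatisfied and unit — conflict.
Both values of q11 lead to a conflict.

UNSATISFIABLE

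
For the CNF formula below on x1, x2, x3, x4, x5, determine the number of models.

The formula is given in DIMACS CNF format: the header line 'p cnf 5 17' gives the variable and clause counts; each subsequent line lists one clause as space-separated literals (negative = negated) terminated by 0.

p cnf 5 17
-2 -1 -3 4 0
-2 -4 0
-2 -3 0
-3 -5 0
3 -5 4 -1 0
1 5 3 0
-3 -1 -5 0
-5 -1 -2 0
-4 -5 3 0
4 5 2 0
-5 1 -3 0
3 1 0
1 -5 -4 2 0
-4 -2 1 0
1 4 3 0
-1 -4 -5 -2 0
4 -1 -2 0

There are 2^5 = 32 truth assignments over (x1, x2, x3, x4, x5).
Split on x5. With x5 = True, the clauses containing x5 are satisfied and ¬x5 drops from the rest; 0 of the 2^4 = 16 assignments to the other variables satisfy what remains.
With x5 = False, by the same count on the reduced clause set, 3 assignments work.
(One model: x1=F, x2=F, x3=T, x4=T, x5=F.)
Total: 0 + 3 = 3.

3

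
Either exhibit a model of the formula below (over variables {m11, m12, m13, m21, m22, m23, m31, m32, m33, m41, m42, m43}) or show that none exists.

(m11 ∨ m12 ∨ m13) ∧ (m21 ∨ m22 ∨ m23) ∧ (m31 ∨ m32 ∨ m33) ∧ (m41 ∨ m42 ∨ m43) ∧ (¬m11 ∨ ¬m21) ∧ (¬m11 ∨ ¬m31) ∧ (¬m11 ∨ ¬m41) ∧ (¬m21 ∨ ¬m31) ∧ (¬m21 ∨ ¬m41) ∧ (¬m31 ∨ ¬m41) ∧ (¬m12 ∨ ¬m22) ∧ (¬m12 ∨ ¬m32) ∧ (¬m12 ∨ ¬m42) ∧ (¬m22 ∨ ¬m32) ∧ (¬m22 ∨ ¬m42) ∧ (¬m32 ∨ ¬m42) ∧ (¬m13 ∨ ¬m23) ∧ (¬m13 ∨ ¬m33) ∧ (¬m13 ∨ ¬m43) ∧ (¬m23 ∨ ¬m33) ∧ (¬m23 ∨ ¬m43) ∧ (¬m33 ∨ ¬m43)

Branch on m11: set m11 = False.
Branch on m12: set m12 = True.
(¬m22) alone gives m22 = False.
(¬m32) alone gives m32 = False.
(¬m42) alone gives m42 = False.
Branch on m21: set m21 = True.
(¬m31) alone gives m31 = False.
(m33) alone gives m33 = True.
(¬m41) alone gives m41 = False.
(m43) alone gives m43 = True.
That conflicts with the unit clause (¬m43).
So m21 must be the other value — set m21 = False.
(m23) alone gives m23 = True.
(¬m13) alone gives m13 = False.
(¬m33) alone gives m33 = False.
(m31) alone gives m31 = True.
(¬m41) alone gives m41 = False.
(m43) alone gives m43 = True.
That conflicts with the unit clause (¬m43).
Either choice for m21 ends in contradiction.
So m12 must be the other value — set m12 = False.
(m13) alone gives m13 = True.
(¬m23) alone gives m23 = False.
(¬m33) alone gives m33 = False.
(¬m43) alone gives m43 = False.
Branch on m21: set m21 = True.
(¬m31) alone gives m31 = False.
(m32) alone gives m32 = True.
(¬m41) alone gives m41 = False.
(m42) alone gives m42 = True.
That conflicts with the unit clause (¬m42).
So m21 must be the other value — set m21 = False.
(m22) alone gives m22 = True.
(¬m32) alone gives m32 = False.
(m31) alone gives m31 = True.
(¬m41) alone gives m41 = False.
(m42) alone gives m42 = True.
That conflicts with the unit clause (¬m42).
Either choice for m21 ends in contradiction.
Either choice for m12 ends in contradiction.
So m11 must be the other value — set m11 = True.
(¬m21) alone gives m21 = False.
(¬m31) alone gives m31 = False.
(¬m41) alone gives m41 = False.
Branch on m22: set m22 = True.
(¬m12) alone gives m12 = False.
(¬m32) alone gives m32 = False.
(m33) alone gives m33 = True.
(¬m42) alone gives m42 = False.
(m43) alone gives m43 = True.
That conflicts with the unit clause (¬m43).
So m22 must be the other value — set m22 = False.
(m23) alone gives m23 = True.
(¬m13) alone gives m13 = False.
(¬m33) alone gives m33 = False.
(m32) alone gives m32 = True.
(¬m12) alone gives m12 = False.
(¬m42) alone gives m42 = False.
(m43) alone gives m43 = True.
That conflicts with the unit clause (¬m43).
Either choice for m22 ends in contradiction.
Either choice for m11 ends in contradiction.

UNSATISFIABLE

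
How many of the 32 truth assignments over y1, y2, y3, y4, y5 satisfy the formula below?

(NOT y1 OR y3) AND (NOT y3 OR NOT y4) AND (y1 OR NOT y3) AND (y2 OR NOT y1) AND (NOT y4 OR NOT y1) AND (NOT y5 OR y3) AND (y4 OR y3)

4

There are 2^5 = 32 truth assignments over (y1, y2, y3, y4, y5).
Split on y4. With y4 = true, the clauses containing y4 are satisfied and NOT y4 drops from the rest; 2 of the 2^4 = 16 assignments to the other variables satisfy what remains.
With y4 = false, by the same count on the reduced clause set, 2 assignments work.
(One model: y1=F, y2=F, y3=F, y4=T, y5=F.)
Total: 2 + 2 = 4.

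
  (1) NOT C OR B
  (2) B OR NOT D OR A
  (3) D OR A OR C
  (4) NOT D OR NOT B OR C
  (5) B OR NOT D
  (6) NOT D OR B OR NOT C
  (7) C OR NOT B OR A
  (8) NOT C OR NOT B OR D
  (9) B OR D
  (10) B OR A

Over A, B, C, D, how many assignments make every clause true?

There are 2^4 = 16 truth assignments over (A, B, C, D).
Split on A. With A = true, the clauses containing A are satisfied and NOT A drops from the rest; 2 of the 2^3 = 8 assignments to the other variables satisfy what remains.
With A = false, by the same count on the reduced clause set, 1 assignment works.
Total: 2 + 1 = 3.

3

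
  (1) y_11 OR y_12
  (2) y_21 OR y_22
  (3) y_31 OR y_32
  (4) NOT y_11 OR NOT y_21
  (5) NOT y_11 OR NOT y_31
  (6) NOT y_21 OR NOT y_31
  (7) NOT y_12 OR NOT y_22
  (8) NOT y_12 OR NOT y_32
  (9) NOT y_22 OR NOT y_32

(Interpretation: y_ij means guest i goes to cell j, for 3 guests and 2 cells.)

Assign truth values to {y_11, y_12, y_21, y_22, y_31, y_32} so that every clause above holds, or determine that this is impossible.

UNSATISFIABLE

Try y_11 = true.
From the singleton clause (NOT y_21), y_21 = false.
From the singleton clause (y_22), y_22 = true.
From the singleton clause (NOT y_31), y_31 = false.
From the singleton clause (y_32), y_32 = true.
Now (NOT y_32) is unsatisfied and unit — conflict.
So y_11 must be the other value — set y_11 = false.
From the singleton clause (y_12), y_12 = true.
From the singleton clause (NOT y_22), y_22 = false.
From the singleton clause (y_21), y_21 = true.
From the singleton clause (NOT y_31), y_31 = false.
From the singleton clause (y_32), y_32 = true.
Now (NOT y_32) is unsatisfied and unit — conflict.
Both values of y_11 lead to a conflict.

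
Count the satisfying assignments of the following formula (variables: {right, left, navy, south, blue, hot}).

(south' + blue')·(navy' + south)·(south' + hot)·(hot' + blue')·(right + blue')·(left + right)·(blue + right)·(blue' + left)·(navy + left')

There are 2^6 = 64 truth assignments over (right, left, navy, south, blue, hot).
Split on right. With right = 1, the clauses containing right are satisfied and right' drops from the rest; 5 of the 2^5 = 32 assignments to the other variables satisfy what remains.
With right = 0, by the same count on the reduced clause set, 0 assignments work.
Total: 5 + 0 = 5.

5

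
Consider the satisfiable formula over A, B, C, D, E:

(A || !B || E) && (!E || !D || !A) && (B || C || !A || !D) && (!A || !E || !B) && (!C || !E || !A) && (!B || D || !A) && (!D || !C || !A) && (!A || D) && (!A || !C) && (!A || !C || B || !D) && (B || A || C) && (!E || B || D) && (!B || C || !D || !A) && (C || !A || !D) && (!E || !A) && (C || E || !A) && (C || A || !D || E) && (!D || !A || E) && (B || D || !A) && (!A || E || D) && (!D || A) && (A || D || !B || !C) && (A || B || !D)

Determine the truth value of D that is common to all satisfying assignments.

False

Suppose D = true.
The clause (A) is unit, so A = true.
The clause (!E) is unit, so E = false.
But (E) is also a unit clause — contradiction.
So every satisfying assignment has D = False.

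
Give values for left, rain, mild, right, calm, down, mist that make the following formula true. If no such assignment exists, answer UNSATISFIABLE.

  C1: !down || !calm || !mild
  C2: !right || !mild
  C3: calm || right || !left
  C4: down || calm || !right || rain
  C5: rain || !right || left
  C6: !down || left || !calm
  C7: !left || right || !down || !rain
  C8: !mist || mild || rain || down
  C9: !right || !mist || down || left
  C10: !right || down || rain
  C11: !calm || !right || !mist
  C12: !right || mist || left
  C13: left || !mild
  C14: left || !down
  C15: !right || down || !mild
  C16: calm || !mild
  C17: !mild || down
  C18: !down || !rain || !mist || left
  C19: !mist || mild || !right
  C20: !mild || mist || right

Case right = false:
Case calm = true:
Case down = false:
From the singleton clause (!mild), mild = false.
Case mist = false:
No clause remains; left, rain are free.

left=false, rain=false, mild=false, right=false, calm=true, down=false, mist=false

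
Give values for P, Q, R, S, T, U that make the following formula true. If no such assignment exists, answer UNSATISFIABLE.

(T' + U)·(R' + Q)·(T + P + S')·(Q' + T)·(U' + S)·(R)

P: 1,  Q: 1,  R: 1,  S: 1,  T: 1,  U: 1

Unit clause (R) forces R = 1.
Unit clause (Q) forces Q = 1.
Unit clause (T) forces T = 1.
Unit clause (U) forces U = 1.
Unit clause (S) forces S = 1.
All clauses hold; P can take either value.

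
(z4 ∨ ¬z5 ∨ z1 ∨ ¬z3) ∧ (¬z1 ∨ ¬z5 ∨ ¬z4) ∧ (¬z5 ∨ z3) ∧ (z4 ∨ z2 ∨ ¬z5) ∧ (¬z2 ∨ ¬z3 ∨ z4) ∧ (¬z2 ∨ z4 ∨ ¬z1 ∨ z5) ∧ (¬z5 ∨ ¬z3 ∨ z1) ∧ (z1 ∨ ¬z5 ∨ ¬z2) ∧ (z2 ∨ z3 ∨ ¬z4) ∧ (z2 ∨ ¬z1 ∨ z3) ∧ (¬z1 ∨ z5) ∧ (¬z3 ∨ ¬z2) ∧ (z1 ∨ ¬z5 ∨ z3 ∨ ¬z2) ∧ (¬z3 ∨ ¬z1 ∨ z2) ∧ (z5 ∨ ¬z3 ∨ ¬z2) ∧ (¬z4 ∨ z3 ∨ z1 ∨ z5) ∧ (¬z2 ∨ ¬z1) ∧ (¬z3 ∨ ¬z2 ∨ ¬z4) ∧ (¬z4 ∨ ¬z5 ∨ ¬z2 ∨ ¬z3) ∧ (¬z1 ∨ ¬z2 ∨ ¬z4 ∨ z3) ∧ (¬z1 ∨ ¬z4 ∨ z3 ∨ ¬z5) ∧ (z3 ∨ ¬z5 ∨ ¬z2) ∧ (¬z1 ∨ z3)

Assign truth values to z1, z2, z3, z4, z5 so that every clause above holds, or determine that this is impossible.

Case z5 = False:
(¬z1) alone gives z1 = False.
Case z3 = True:
(¬z2) alone gives z2 = False.
No clause remains; z4 is free.

z1=False, z2=False, z3=True, z4=True, z5=False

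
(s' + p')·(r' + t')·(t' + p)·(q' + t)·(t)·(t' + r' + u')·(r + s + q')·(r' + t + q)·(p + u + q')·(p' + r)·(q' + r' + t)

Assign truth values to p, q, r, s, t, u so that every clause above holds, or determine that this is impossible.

The clause (t) is unit, so t = 1.
The clause (r') is unit, so r = 0.
The clause (p) is unit, so p = 1.
But (p') is also a unit clause — contradiction.

UNSATISFIABLE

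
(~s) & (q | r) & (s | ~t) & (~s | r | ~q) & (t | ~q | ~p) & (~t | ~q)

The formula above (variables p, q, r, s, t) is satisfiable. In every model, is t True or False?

False

Suppose t = 1.
Unit clause (~s) forces s = 0.
Now (s) is unsatisfied and unit — conflict.
So every satisfying assignment has t = False.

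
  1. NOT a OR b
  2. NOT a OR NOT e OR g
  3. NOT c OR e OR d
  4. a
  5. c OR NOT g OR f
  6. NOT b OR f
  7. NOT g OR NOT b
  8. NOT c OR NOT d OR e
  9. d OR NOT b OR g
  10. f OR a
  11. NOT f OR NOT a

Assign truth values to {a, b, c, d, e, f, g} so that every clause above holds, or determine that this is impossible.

UNSATISFIABLE

From the singleton clause (a), a = true.
From the singleton clause (b), b = true.
From the singleton clause (f), f = true.
But (NOT f) is also a unit clause — contradiction.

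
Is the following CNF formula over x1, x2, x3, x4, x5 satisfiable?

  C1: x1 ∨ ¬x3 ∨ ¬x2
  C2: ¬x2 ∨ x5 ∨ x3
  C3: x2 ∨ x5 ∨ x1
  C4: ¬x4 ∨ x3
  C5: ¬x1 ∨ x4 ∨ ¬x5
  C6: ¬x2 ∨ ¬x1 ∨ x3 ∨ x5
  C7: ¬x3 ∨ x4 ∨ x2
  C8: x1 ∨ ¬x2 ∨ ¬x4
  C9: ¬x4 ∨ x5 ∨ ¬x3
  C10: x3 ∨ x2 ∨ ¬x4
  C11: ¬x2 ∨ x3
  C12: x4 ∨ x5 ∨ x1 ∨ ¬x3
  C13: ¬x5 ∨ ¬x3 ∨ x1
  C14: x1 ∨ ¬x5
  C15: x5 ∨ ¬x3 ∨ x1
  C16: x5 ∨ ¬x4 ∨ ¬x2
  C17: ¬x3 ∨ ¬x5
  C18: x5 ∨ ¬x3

Branch on x4: set x4 = False.
Branch on x1: set x1 = True.
From the singleton clause (¬x5), x5 = False.
From the singleton clause (¬x3), x3 = False.
From the singleton clause (¬x2), x2 = False.
All clauses are satisfied.
A satisfying assignment: x1 ↦ True,  x2 ↦ False,  x3 ↦ False,  x4 ↦ False,  x5 ↦ False.

Yes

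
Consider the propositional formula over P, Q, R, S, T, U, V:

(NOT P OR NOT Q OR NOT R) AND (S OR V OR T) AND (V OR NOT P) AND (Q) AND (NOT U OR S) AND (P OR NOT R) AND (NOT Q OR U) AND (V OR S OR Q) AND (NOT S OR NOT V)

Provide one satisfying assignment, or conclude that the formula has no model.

P ↦ false,  Q ↦ true,  R ↦ false,  S ↦ true,  T ↦ true,  U ↦ true,  V ↦ false

From the singleton clause (Q), Q = true.
From the singleton clause (U), U = true.
From the singleton clause (S), S = true.
From the singleton clause (NOT V), V = false.
From the singleton clause (NOT P), P = false.
From the singleton clause (NOT R), R = false.
All clauses hold; T can take either value.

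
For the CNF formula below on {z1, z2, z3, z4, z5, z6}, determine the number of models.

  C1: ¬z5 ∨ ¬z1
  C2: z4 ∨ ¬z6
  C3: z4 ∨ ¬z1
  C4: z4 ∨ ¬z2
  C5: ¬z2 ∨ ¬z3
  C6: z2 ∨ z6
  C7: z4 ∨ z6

12

There are 2^6 = 64 truth assignments over (z1, z2, z3, z4, z5, z6).
Split on z3. With z3 = True, the clauses containing z3 are satisfied and ¬z3 drops from the rest; 3 of the 2^5 = 32 assignments to the other variables satisfy what remains.
With z3 = False, by the same count on the reduced clause set, 9 assignments work.
Total: 3 + 9 = 12.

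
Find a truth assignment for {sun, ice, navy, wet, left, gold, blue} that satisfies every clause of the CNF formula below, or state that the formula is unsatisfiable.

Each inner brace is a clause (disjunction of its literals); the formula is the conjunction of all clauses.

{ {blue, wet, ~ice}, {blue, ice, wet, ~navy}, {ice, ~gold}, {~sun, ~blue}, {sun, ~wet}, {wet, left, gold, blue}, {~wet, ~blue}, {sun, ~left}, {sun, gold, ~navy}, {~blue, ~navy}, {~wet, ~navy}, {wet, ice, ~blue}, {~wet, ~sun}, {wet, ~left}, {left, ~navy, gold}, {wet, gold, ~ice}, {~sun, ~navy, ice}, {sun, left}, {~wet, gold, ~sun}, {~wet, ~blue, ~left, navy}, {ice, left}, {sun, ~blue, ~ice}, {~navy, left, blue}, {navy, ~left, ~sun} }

UNSATISFIABLE

Try ice = 1.
Try blue = 1.
Unit clause (~sun) forces sun = 0.
Now (sun) is unsatisfied and unit — conflict.
So blue must be the other value — set blue = 0.
Unit clause (wet) forces wet = 1.
Unit clause (sun) forces sun = 1.
Now (~sun) is unsatisfied and unit — conflict.
Either choice for blue ends in contradiction.
So ice must be the other value — set ice = 0.
Unit clause (~gold) forces gold = 0.
Unit clause (left) forces left = 1.
Unit clause (sun) forces sun = 1.
Unit clause (~blue) forces blue = 0.
Unit clause (~wet) forces wet = 0.
Now (wet) is unsatisfied and unit — conflict.
Either choice for ice ends in contradiction.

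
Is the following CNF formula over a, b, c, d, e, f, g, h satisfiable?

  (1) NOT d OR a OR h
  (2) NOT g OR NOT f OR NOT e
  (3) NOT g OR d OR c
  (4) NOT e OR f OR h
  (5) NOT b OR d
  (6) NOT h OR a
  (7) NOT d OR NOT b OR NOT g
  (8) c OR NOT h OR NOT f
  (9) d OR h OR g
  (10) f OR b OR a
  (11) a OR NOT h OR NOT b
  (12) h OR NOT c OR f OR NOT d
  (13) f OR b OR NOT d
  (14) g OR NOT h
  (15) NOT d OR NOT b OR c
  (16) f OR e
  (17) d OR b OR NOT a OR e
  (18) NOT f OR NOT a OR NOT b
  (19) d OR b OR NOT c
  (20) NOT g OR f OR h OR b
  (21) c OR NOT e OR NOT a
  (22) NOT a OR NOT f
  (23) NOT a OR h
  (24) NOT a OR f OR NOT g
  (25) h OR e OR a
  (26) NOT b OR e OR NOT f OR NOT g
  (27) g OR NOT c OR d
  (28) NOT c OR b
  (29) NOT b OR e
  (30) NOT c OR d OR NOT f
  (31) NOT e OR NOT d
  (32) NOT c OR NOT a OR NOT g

Suppose b = false.
Unit clause (NOT c) forces c = false.
Suppose g = false.
Unit clause (NOT h) forces h = false.
Unit clause (d) forces d = true.
Unit clause (a) forces a = true.
That conflicts with the unit clause (NOT a).
Backtrack on g: now try g = true.
Unit clause (d) forces d = true.
Unit clause (f) forces f = true.
Unit clause (NOT e) forces e = false.
Unit clause (NOT h) forces h = false.
Unit clause (a) forces a = true.
That conflicts with the unit clause (NOT a).
Neither g = true nor g = false works.
Backtrack on b: now try b = true.
Unit clause (d) forces d = true.
Unit clause (NOT g) forces g = false.
Unit clause (NOT h) forces h = false.
Unit clause (a) forces a = true.
That conflicts with the unit clause (NOT a).
Neither b = true nor b = false works.
No assignment satisfies every clause.

Unsatisfiable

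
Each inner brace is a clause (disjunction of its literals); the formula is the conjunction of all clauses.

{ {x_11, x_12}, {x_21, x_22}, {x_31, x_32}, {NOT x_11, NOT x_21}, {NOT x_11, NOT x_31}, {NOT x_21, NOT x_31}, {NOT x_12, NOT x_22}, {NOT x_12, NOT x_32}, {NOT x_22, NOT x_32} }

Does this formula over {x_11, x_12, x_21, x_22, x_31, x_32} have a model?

Try x_11 = true.
The clause (NOT x_21) is unit, so x_21 = false.
The clause (x_22) is unit, so x_22 = true.
The clause (NOT x_31) is unit, so x_31 = false.
The clause (x_32) is unit, so x_32 = true.
That conflicts with the unit clause (NOT x_32).
That branch fails; take x_11 = false instead.
The clause (x_12) is unit, so x_12 = true.
The clause (NOT x_22) is unit, so x_22 = false.
The clause (x_21) is unit, so x_21 = true.
The clause (NOT x_31) is unit, so x_31 = false.
The clause (x_32) is unit, so x_32 = true.
That conflicts with the unit clause (NOT x_32).
Neither x_11 = true nor x_11 = false works.
No assignment satisfies every clause.

No, unsatisfiable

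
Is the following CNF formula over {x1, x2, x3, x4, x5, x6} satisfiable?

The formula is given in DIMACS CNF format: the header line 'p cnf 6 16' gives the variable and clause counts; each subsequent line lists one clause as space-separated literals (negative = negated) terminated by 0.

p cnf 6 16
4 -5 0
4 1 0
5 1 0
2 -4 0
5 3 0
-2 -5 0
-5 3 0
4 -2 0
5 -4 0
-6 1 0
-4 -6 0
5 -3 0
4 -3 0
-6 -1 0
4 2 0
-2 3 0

No, unsatisfiable

Try x4 = True.
Unit clause (x2) forces x2 = True.
Unit clause (¬x5) forces x5 = False.
But (x5) is also a unit clause — contradiction.
So x4 must be the other value — set x4 = False.
Unit clause (¬x5) forces x5 = False.
Unit clause (x1) forces x1 = True.
Unit clause (x3) forces x3 = True.
But (¬x3) is also a unit clause — contradiction.
Either choice for x4 ends in contradiction.
No assignment satisfies every clause.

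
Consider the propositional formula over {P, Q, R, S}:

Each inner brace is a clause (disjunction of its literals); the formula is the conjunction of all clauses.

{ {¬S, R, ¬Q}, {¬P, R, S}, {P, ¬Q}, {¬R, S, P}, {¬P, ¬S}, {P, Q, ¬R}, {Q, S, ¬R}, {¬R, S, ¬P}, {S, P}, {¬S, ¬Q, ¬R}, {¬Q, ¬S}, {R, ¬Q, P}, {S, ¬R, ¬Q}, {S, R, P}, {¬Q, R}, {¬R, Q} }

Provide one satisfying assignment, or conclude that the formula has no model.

P=False, Q=False, R=False, S=True

Branch on P: set P = False.
(¬Q) alone gives Q = False.
(¬R) alone gives R = False.
(S) alone gives S = True.
Every clause now holds.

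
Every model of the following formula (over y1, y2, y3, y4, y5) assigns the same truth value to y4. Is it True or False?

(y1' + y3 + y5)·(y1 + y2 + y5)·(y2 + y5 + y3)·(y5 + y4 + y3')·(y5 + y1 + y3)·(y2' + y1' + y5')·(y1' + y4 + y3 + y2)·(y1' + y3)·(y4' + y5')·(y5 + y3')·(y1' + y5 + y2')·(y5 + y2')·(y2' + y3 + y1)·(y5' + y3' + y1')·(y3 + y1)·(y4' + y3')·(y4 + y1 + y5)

False

Suppose y4 = 1.
The clause (y5') is unit, so y5 = 0.
The clause (y3') is unit, so y3 = 0.
The clause (y1') is unit, so y1 = 0.
That conflicts with the unit clause (y1).
So every satisfying assignment has y4 = False.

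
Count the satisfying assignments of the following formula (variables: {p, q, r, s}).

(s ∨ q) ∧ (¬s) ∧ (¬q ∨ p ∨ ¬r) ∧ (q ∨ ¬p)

3

There are 2^4 = 16 truth assignments over (p, q, r, s).
Check each against the 4 clauses (columns in the order p, q, r, s):
  F F F F  ✗ fails (s ∨ q)
  F F F T  ✗ fails (¬s)
  F F T F  ✗ fails (s ∨ q)
  F F T T  ✗ fails (¬s)
  F T F F  ✓ satisfies all
  F T F T  ✗ fails (¬s)
  F T T F  ✗ fails (¬q ∨ p ∨ ¬r)
  F T T T  ✗ fails (¬s)
  T F F F  ✗ fails (s ∨ q)
  T F F T  ✗ fails (¬s)
  T F T F  ✗ fails (s ∨ q)
  T F T T  ✗ fails (¬s)
  T T F F  ✓ satisfies all
  T T F T  ✗ fails (¬s)
  T T T F  ✓ satisfies all
  T T T T  ✗ fails (¬s)
3 of the 16 rows are models.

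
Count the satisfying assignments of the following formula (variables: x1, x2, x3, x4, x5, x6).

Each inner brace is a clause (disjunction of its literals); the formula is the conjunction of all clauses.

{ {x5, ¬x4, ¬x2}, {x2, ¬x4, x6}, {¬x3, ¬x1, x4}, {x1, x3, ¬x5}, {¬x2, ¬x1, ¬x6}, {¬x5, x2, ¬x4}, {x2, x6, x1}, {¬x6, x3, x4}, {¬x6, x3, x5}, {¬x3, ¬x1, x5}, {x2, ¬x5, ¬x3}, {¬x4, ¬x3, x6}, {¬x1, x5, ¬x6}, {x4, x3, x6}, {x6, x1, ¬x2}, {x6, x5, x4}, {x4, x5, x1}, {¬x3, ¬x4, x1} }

2

There are 2^6 = 64 truth assignments over (x1, x2, x3, x4, x5, x6).
Split on x4. With x4 = True, the clauses containing x4 are satisfied and ¬x4 drops from the rest; 1 of the 2^5 = 32 assignments to the other variables satisfy what remains.
With x4 = False, by the same count on the reduced clause set, 1 assignment works.
(One model: x1=F, x2=T, x3=T, x4=F, x5=T, x6=T.)
Total: 1 + 1 = 2.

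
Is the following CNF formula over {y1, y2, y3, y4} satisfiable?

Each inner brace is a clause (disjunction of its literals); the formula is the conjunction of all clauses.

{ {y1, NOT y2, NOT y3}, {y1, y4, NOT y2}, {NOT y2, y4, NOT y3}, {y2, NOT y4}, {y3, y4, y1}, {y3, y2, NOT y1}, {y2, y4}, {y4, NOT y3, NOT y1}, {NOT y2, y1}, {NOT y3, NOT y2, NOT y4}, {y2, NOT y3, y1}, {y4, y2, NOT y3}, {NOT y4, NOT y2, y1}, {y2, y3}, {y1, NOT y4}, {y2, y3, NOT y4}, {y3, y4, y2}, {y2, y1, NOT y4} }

Yes

Suppose y2 = true.
Unit clause (y1) forces y1 = true.
Suppose y4 = true.
Unit clause (NOT y3) forces y3 = false.
Every clause now holds.
A satisfying assignment: y1=true; y2=true; y3=false; y4=true.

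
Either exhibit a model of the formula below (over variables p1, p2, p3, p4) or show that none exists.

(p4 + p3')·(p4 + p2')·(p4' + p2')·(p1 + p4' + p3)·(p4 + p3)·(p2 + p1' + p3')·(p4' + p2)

UNSATISFIABLE

Suppose p4 = 1.
From the singleton clause (p2'), p2 = 0.
But (p2) is also a unit clause — contradiction.
Backtrack on p4: now try p4 = 0.
From the singleton clause (p3'), p3 = 0.
But (p3) is also a unit clause — contradiction.
Both values of p4 lead to a conflict.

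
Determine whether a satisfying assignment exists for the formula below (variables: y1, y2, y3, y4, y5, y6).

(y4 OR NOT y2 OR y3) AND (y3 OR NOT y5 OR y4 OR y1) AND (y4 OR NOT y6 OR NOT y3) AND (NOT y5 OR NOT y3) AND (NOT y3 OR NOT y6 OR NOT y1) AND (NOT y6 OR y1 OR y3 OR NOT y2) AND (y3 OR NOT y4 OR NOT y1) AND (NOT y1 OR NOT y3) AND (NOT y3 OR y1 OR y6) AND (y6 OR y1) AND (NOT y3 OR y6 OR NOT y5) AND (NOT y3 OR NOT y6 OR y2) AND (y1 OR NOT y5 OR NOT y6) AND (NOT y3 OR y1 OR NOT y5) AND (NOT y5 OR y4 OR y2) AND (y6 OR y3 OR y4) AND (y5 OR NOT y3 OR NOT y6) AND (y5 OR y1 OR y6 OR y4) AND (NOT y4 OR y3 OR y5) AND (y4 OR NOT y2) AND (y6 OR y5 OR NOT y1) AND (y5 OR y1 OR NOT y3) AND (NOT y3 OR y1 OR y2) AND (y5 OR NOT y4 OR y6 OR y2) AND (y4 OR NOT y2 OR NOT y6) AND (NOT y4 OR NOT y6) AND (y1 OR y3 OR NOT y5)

Case y5 = false:
Case y1 = true:
The clause (NOT y3) is unit, so y3 = false.
The clause (NOT y4) is unit, so y4 = false.
The clause (NOT y2) is unit, so y2 = false.
The clause (y6) is unit, so y6 = true.
Every clause now holds.
A satisfying assignment: y1=true, y2=false, y3=false, y4=false, y5=false, y6=true.

Satisfiable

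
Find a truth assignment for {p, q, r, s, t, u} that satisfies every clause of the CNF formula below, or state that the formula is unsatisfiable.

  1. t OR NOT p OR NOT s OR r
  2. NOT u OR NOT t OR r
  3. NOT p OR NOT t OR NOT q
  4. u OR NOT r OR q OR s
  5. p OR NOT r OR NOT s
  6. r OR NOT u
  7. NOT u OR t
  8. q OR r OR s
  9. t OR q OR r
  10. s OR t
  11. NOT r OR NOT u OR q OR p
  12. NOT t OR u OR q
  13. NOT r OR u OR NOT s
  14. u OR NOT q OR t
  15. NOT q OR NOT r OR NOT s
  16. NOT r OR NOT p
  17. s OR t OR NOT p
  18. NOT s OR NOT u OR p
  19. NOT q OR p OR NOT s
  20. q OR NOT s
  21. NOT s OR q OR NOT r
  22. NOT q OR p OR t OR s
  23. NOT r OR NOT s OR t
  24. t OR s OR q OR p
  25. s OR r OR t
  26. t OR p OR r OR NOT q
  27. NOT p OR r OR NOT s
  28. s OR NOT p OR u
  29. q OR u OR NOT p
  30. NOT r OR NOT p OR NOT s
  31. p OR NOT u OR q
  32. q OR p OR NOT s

Try r = false.
Unit clause (NOT u) forces u = false.
Try q = true.
Unit clause (t) forces t = true.
Unit clause (NOT p) forces p = false.
Unit clause (NOT s) forces s = false.
This assignment satisfies each clause.

p ↦ false; q ↦ true; r ↦ false; s ↦ false; t ↦ true; u ↦ false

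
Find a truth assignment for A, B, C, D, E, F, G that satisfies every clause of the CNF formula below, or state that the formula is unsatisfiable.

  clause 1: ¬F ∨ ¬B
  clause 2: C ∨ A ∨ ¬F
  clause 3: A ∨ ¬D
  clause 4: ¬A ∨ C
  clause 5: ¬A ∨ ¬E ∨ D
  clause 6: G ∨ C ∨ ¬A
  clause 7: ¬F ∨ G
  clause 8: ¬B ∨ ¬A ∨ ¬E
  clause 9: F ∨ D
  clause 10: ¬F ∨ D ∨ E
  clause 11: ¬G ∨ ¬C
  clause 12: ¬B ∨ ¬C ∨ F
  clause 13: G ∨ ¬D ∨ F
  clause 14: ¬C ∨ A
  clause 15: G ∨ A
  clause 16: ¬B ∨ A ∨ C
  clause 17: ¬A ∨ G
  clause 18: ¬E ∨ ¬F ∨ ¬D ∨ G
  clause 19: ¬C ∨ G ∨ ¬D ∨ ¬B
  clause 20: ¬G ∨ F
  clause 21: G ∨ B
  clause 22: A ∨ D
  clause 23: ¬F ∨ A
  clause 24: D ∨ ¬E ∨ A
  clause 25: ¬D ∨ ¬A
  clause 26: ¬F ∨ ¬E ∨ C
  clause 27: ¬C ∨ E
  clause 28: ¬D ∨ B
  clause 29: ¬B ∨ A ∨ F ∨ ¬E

UNSATISFIABLE

Suppose F = False.
The clause (D) is unit, so D = True.
The clause (A) is unit, so A = True.
But (¬A) is also a unit clause — contradiction.
Backtrack on F: now try F = True.
The clause (¬B) is unit, so B = False.
The clause (G) is unit, so G = True.
The clause (¬C) is unit, so C = False.
The clause (A) is unit, so A = True.
But (¬A) is also a unit clause — contradiction.
Neither F = True nor F = False works.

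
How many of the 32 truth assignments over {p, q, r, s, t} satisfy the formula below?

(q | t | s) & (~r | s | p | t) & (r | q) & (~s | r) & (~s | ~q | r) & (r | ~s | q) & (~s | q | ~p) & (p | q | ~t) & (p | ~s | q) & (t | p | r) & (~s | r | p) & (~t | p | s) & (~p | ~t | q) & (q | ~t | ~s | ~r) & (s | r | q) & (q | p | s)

There are 2^5 = 32 truth assignments over (p, q, r, s, t).
Split on p. With p = 1, the clauses containing p are satisfied and ~p drops from the rest; 6 of the 2^4 = 16 assignments to the other variables satisfy what remains.
With p = 0, by the same count on the reduced clause set, 2 assignments work.
(One model: p=F, q=T, r=T, s=T, t=F.)
Total: 6 + 2 = 8.

8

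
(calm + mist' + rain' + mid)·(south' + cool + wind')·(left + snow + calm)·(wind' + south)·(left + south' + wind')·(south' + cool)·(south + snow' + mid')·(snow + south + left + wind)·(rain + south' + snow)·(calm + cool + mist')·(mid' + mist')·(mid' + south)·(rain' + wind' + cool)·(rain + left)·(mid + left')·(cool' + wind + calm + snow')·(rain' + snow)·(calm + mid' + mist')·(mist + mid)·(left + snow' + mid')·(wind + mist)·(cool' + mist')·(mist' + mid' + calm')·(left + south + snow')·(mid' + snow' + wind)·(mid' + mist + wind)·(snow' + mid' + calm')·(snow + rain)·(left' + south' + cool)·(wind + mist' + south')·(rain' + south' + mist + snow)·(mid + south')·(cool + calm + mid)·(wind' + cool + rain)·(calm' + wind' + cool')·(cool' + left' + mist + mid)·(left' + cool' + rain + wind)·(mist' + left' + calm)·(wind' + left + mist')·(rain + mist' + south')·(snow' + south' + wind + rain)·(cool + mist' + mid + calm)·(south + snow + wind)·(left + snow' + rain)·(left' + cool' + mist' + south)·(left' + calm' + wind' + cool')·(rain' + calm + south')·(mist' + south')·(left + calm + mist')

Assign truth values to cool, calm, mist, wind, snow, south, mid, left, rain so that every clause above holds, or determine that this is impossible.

cool=1; calm=0; mist=0; wind=1; snow=1; south=1; mid=1; left=1; rain=0

Suppose wind = 1.
(south) alone gives south = 1.
(cool) alone gives cool = 1.
(left) alone gives left = 1.
(mid) alone gives mid = 1.
(mist') alone gives mist = 0.
(calm') alone gives calm = 0.
(rain') alone gives rain = 0.
(snow) alone gives snow = 1.
Every clause now holds.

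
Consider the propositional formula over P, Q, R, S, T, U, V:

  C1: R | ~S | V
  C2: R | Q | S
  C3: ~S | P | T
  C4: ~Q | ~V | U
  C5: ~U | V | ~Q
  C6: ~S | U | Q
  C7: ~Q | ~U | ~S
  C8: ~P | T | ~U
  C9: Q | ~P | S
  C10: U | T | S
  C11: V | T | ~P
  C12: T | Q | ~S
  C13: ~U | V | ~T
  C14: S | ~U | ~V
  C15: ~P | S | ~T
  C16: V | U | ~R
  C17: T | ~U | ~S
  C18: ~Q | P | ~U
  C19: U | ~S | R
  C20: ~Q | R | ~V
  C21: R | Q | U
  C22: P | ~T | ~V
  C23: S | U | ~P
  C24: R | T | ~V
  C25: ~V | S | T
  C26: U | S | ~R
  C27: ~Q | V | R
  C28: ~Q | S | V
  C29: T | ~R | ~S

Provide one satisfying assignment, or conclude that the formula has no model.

P=1,  Q=0,  R=1,  S=1,  T=1,  U=1,  V=1

Suppose R = 1.
Suppose V = 1.
Suppose Q = 0.
Suppose S = 1.
Unit clause (U) forces U = 1.
Unit clause (T) forces T = 1.
Unit clause (P) forces P = 1.
All clauses are satisfied.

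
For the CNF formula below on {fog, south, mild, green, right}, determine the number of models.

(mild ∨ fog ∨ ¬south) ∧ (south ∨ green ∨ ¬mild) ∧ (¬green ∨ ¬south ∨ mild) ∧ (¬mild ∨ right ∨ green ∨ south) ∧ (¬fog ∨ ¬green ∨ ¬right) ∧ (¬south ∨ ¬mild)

12

There are 2^5 = 32 truth assignments over (fog, south, mild, green, right).
Split on fog. With fog = True, the clauses containing fog are satisfied and ¬fog drops from the rest; 6 of the 2^4 = 16 assignments to the other variables satisfy what remains.
With fog = False, by the same count on the reduced clause set, 6 assignments work.
(One model: fog=F, south=F, mild=F, green=F, right=F.)
Total: 6 + 6 = 12.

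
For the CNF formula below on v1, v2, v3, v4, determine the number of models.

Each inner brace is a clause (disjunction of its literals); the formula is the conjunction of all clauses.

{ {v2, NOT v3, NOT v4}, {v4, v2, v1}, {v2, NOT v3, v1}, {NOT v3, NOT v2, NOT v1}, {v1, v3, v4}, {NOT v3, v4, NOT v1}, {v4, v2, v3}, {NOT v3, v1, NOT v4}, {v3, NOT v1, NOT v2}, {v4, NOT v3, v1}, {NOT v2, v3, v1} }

There are 2^4 = 16 truth assignments over (v1, v2, v3, v4).
Check each against the 11 clauses (columns in the order v1, v2, v3, v4):
  F F F F  ✗ fails (v4 OR v2 OR v1)
  F F F T  ✓ satisfies all
  F F T F  ✗ fails (v4 OR v2 OR v1)
  F F T T  ✗ fails (v2 OR NOT v3 OR NOT v4)
  F T F F  ✗ fails (v1 OR v3 OR v4)
  F T F T  ✗ fails (NOT v2 OR v3 OR v1)
  F T T F  ✗ fails (v4 OR NOT v3 OR v1)
  F T T T  ✗ fails (NOT v3 OR v1 OR NOT v4)
  T F F F  ✗ fails (v4 OR v2 OR v3)
  T F F T  ✓ satisfies all
  T F T F  ✗ fails (NOT v3 OR v4 OR NOT v1)
  T F T T  ✗ fails (v2 OR NOT v3 OR NOT v4)
  T T F F  ✗ fails (v3 OR NOT v1 OR NOT v2)
  T T F T  ✗ fails (v3 OR NOT v1 OR NOT v2)
  T T T F  ✗ fails (NOT v3 OR NOT v2 OR NOT v1)
  T T T T  ✗ fails (NOT v3 OR NOT v2 OR NOT v1)
2 of the 16 rows are models.

2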